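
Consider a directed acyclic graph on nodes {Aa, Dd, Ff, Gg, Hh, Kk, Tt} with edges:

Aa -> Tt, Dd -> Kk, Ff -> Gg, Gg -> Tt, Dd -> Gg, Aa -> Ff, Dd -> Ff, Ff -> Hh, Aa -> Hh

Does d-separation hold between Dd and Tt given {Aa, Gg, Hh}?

6 paths connect Dd and Tt; each must be blocked for d-separation to hold:
Path 1: Dd → Gg ← Ff ← Aa → Tt
  Aa is a fork here and Aa is conditioned on, so the path is blocked at Aa.
Path 2: Dd → Gg ← Ff → Hh ← Aa → Tt
  Aa is a fork here and Aa is conditioned on, so the path is blocked at Aa.
Path 3: Dd → Gg → Tt
  Gg is a chain here and Gg is conditioned on, so the path is blocked at Gg.
Path 4: Dd → Ff ← Aa → Tt
  Aa is a fork here and Aa is conditioned on, so the path is blocked at Aa.
Path 5: Dd → Ff → Gg → Tt
  Gg is a chain here and Gg is conditioned on, so the path is blocked at Gg.
Path 6: Dd → Ff → Hh ← Aa → Tt
  Aa is a fork here and Aa is conditioned on, so the path is blocked at Aa.
Every path is blocked, so Dd and Tt are d-separated given {Aa, Gg, Hh}.

Yes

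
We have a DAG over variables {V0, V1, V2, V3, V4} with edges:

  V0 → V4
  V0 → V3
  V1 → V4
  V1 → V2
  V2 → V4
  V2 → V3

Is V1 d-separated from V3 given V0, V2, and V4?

Yes — V1 and V3 are d-separated given {V0, V2, V4}.

We examine all 4 paths between V1 and V3:
Path 1: V1 → V4 ← V2 → V3
  V2 is a fork here and V2 is conditioned on, so the path is blocked at V2.
Path 2: V1 → V4 ← V0 → V3
  V0 is a fork here and V0 is conditioned on, so the path is blocked at V0.
Path 3: V1 → V2 → V4 ← V0 → V3
  V2 is a chain here and V2 is conditioned on, so the path is blocked at V2.
Path 4: V1 → V2 → V3
  V2 is a chain here and V2 is conditioned on, so the path is blocked at V2.
Every path is blocked, so V1 and V3 are d-separated given {V0, V2, V4}.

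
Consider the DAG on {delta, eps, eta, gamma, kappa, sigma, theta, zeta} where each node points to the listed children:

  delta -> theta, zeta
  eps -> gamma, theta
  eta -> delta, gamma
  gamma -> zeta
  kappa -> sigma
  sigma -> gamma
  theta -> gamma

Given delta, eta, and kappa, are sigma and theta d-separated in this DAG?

Yes

There are 4 undirected paths between sigma and theta; checking each against the conditioning set {delta, eta, kappa}:
Path 1: sigma → gamma → zeta ← delta → theta
  zeta is a collider here and neither zeta nor any of its descendants is conditioned on, so the collider stays closed — the path is blocked at zeta.
Path 2: sigma → gamma ← eta → delta → theta
  gamma is a collider here and neither gamma nor any of its descendants is conditioned on, so the collider stays closed — the path is blocked at gamma.
Path 3: sigma → gamma ← theta
  gamma is a collider here and neither gamma nor any of its descendants is conditioned on, so the collider stays closed — the path is blocked at gamma.
Path 4: sigma → gamma ← eps → theta
  gamma is a collider here and neither gamma nor any of its descendants is conditioned on, so the collider stays closed — the path is blocked at gamma.
Since every path is blocked, d-separation holds.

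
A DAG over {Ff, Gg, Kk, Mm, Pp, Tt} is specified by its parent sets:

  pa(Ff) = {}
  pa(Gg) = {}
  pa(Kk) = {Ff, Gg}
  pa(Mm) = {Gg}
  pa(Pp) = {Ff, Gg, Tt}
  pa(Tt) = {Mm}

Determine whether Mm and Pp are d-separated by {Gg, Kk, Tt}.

There are 3 undirected paths between Mm and Pp; checking each against the conditioning set {Gg, Kk, Tt}:
Path 1: Mm → Tt → Pp
  Tt is a chain here and Tt is conditioned on, so the path is blocked at Tt.
Path 2: Mm ← Gg → Pp
  Gg is a fork here and Gg is conditioned on, so the path is blocked at Gg.
Path 3: Mm ← Gg → Kk ← Ff → Pp
  Gg is a fork here and Gg is conditioned on, so the path is blocked at Gg.
Every path is blocked, so Mm and Pp are d-separated given {Gg, Kk, Tt}.

Yes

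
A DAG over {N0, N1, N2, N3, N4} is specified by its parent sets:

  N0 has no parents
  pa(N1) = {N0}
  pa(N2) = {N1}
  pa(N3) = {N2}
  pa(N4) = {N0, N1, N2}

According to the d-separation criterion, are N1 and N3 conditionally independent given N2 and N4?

Yes

3 paths connect N1 and N3; each must be blocked for d-separation to hold:
  1. N1 ← N0 → N4 ← N2 → N3 — N0:fork[open]; N4:collider[open]; N2:fork[blocks] ⇒ blocked
  2. N1 → N2 → N3 — N2:chain[blocks] ⇒ blocked
  3. N1 → N4 ← N2 → N3 — N4:collider[open]; N2:fork[blocks] ⇒ blocked
All paths are blocked; N1 ⊥ N3 | {N2, N4} holds.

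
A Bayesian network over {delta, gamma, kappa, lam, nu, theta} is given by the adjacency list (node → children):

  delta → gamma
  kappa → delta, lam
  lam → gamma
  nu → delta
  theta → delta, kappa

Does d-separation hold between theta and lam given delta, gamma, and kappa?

4 paths connect theta and lam; each must be blocked for d-separation to hold:
Path 1: theta → kappa → delta → gamma ← lam
  kappa is a chain here and kappa is conditioned on, so the path is blocked at kappa.
Path 2: theta → kappa → lam
  kappa is a chain here and kappa is conditioned on, so the path is blocked at kappa.
Path 3: theta → delta ← kappa → lam
  kappa is a fork here and kappa is conditioned on, so the path is blocked at kappa.
Path 4: theta → delta → gamma ← lam
  delta is a chain here and delta is conditioned on, so the path is blocked at delta.
All paths are blocked; theta ⊥ lam | {delta, gamma, kappa} holds.

Yes — theta and lam are d-separated given {delta, gamma, kappa}.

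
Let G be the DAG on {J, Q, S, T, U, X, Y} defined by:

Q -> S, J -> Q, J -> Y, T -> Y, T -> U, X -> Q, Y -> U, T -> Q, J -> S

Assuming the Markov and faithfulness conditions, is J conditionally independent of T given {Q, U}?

Enumerating the 4 paths from J to T and testing each for blocking by {Q, U}:
Path 1: J → Q ← T
  Q is a collider and Q is conditioned on, which opens it — no node blocks this path, so it is active.
Path 2: J → Y → U ← T
  Y is a chain and Y is not conditioned on; U is a collider and U is conditioned on, which opens it — no node blocks this path, so it is active.
Path 3: J → Y ← T
  Y is a collider and its descendant U is conditioned on, which opens it — no node blocks this path, so it is active.
Path 4: J → S ← Q ← T
  S is a collider here and neither S nor any of its descendants is conditioned on, so the collider stays closed — the path is blocked at S.
Because an active path exists, J and T are not d-separated.

No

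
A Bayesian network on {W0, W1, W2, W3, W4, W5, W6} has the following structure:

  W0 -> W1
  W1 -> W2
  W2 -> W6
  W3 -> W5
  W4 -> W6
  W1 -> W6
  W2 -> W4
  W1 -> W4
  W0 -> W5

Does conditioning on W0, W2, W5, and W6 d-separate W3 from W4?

There are 5 undirected paths between W3 and W4; checking each against the conditioning set {W0, W2, W5, W6}:
Path 1: W3 → W5 ← W0 → W1 → W2 → W4
  W0 is a fork here and W0 is conditioned on, so the path is blocked at W0.
Path 2: W3 → W5 ← W0 → W1 → W2 → W6 ← W4
  W0 is a fork here and W0 is conditioned on, so the path is blocked at W0.
Path 3: W3 → W5 ← W0 → W1 → W4
  W0 is a fork here and W0 is conditioned on, so the path is blocked at W0.
Path 4: W3 → W5 ← W0 → W1 → W6 ← W2 → W4
  W0 is a fork here and W0 is conditioned on, so the path is blocked at W0.
Path 5: W3 → W5 ← W0 → W1 → W6 ← W4
  W0 is a fork here and W0 is conditioned on, so the path is blocked at W0.
Every path is blocked, so W3 and W4 are d-separated given {W0, W2, W5, W6}.

Yes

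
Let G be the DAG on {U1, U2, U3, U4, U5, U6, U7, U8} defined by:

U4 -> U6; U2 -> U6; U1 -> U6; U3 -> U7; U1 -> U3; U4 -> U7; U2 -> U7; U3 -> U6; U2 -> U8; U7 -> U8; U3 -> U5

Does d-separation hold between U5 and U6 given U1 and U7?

We examine all 5 paths between U5 and U6:
Path 1: U5 ← U3 → U7 ← U2 → U6
  U3 is a fork and U3 is not conditioned on; U7 is a collider and U7 is conditioned on, which opens it; U2 is a fork and U2 is not conditioned on — no node blocks this path, so it is active.
Path 2: U5 ← U3 → U7 → U8 ← U2 → U6
  U7 is a chain here and U7 is conditioned on, so the path is blocked at U7.
Path 3: U5 ← U3 → U7 ← U4 → U6
  U3 is a fork and U3 is not conditioned on; U7 is a collider and U7 is conditioned on, which opens it; U4 is a fork and U4 is not conditioned on — no node blocks this path, so it is active.
Path 4: U5 ← U3 ← U1 → U6
  U1 is a fork here and U1 is conditioned on, so the path is blocked at U1.
Path 5: U5 ← U3 → U6
  U3 is a fork and U3 is not conditioned on — no node blocks this path, so it is active.
Since the path U5 ← U3 → U7 ← U2 → U6 is active, U5 and U6 are not d-separated given {U1, U7}.

No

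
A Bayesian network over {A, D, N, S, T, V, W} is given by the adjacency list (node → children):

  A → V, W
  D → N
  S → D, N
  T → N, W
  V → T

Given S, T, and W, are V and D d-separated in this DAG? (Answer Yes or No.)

There are 4 undirected paths between V and D; checking each against the conditioning set {S, T, W}:
  1. V → T → N ← S → D — T:chain[blocks]; N:collider[blocks]; S:fork[blocks] ⇒ blocked
  2. V → T → N ← D — T:chain[blocks]; N:collider[blocks] ⇒ blocked
  3. V ← A → W ← T → N ← S → D — A:fork[open]; W:collider[open]; T:fork[blocks]; N:collider[blocks]; S:fork[blocks] ⇒ blocked
  4. V ← A → W ← T → N ← D — A:fork[open]; W:collider[open]; T:fork[blocks]; N:collider[blocks] ⇒ blocked
Since every path is blocked, d-separation holds.

Yes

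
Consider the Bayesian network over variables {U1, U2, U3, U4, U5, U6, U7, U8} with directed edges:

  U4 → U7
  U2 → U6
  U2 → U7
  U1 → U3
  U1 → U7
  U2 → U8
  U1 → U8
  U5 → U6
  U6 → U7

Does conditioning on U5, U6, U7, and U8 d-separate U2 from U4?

No

3 paths connect U2 and U4; each must be blocked for d-separation to hold:
  1. U2 → U6 → U7 ← U4 — U6:chain[blocks]; U7:collider[open] ⇒ blocked
  2. U2 → U7 ← U4 — U7:collider[open] ⇒ active
  3. U2 → U8 ← U1 → U7 ← U4 — U8:collider[open]; U1:fork[open]; U7:collider[open] ⇒ active
Since the path U2 → U7 ← U4 is active, U2 and U4 are not d-separated given {U5, U6, U7, U8}.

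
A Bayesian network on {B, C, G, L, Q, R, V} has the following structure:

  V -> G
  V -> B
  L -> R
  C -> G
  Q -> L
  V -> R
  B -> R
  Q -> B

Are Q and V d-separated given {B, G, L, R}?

There are 4 undirected paths between Q and V; checking each against the conditioning set {B, G, L, R}:
Path 1: Q → B ← V
  B is a collider and B is conditioned on, which opens it — no node blocks this path, so it is active.
Path 2: Q → B → R ← V
  B is a chain here and B is conditioned on, so the path is blocked at B.
Path 3: Q → L → R ← V
  L is a chain here and L is conditioned on, so the path is blocked at L.
Path 4: Q → L → R ← B ← V
  L is a chain here and L is conditioned on, so the path is blocked at L.
At least one path is unblocked, so d-separation fails.

No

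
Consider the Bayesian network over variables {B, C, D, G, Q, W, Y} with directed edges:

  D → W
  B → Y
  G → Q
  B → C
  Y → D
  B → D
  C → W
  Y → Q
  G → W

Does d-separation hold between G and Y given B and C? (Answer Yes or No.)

Yes

5 paths connect G and Y; each must be blocked for d-separation to hold:
Path 1: G → W ← D ← B → Y
  W is a collider here and neither W nor any of its descendants is conditioned on, so the collider stays closed — the path is blocked at W.
Path 2: G → W ← D ← Y
  W is a collider here and neither W nor any of its descendants is conditioned on, so the collider stays closed — the path is blocked at W.
Path 3: G → W ← C ← B → Y
  W is a collider here and neither W nor any of its descendants is conditioned on, so the collider stays closed — the path is blocked at W.
Path 4: G → W ← C ← B → D ← Y
  W is a collider here and neither W nor any of its descendants is conditioned on, so the collider stays closed — the path is blocked at W.
Path 5: G → Q ← Y
  Q is a collider here and neither Q nor any of its descendants is conditioned on, so the collider stays closed — the path is blocked at Q.
Since every path is blocked, d-separation holds.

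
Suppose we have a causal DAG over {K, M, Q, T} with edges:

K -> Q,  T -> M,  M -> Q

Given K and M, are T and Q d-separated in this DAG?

Only one path connects T and Q:
Path 1: T → M → Q
  M is a chain here and M is conditioned on, so the path is blocked at M.
Every path is blocked, so T and Q are d-separated given {K, M}.

Yes — T and Q are d-separated given {K, M}.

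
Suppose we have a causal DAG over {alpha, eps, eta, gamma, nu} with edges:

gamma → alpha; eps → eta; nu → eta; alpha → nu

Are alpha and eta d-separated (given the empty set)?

No

Only one path connects alpha and eta:
Path 1: alpha → nu → eta
  nu is a chain and nu is not conditioned on — no node blocks this path, so it is active.
Since the path alpha → nu → eta is active, alpha and eta are not d-separated given ∅.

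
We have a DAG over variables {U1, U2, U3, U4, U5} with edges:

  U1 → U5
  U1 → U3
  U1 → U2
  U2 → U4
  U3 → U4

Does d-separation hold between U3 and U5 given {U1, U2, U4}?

Yes

Enumerating the 2 paths from U3 to U5 and testing each for blocking by {U1, U2, U4}:
Path 1: U3 → U4 ← U2 ← U1 → U5
  U2 is a chain here and U2 is conditioned on, so the path is blocked at U2.
Path 2: U3 ← U1 → U5
  U1 is a fork here and U1 is conditioned on, so the path is blocked at U1.
Since every path is blocked, d-separation holds.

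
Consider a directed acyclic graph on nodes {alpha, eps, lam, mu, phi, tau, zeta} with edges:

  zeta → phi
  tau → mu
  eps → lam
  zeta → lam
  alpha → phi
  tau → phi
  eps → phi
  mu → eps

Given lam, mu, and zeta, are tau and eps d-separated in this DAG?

Yes

Enumerating the 3 paths from tau to eps and testing each for blocking by {lam, mu, zeta}:
Path 1: tau → mu → eps
  mu is a chain here and mu is conditioned on, so the path is blocked at mu.
Path 2: tau → phi ← eps
  phi is a collider here and neither phi nor any of its descendants is conditioned on, so the collider stays closed — the path is blocked at phi.
Path 3: tau → phi ← zeta → lam ← eps
  phi is a collider here and neither phi nor any of its descendants is conditioned on, so the collider stays closed — the path is blocked at phi.
All paths are blocked; tau ⊥ eps | {lam, mu, zeta} holds.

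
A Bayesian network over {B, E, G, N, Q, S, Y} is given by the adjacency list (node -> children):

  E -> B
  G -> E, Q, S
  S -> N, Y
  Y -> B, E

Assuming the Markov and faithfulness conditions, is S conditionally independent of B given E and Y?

Yes

Enumerating the 4 paths from S to B and testing each for blocking by {E, Y}:
  1. S ← G → E → B — G:fork[open]; E:chain[blocks] ⇒ blocked
  2. S ← G → E ← Y → B — G:fork[open]; E:collider[open]; Y:fork[blocks] ⇒ blocked
  3. S → Y → B — Y:chain[blocks] ⇒ blocked
  4. S → Y → E → B — Y:chain[blocks]; E:chain[blocks] ⇒ blocked
Every path is blocked, so S and B are d-separated given {E, Y}.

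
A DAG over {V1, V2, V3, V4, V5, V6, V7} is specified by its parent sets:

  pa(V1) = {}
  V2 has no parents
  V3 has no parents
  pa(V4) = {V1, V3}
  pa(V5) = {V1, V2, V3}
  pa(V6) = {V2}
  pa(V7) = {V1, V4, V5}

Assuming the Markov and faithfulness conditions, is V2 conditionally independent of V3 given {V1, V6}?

Enumerating the 5 paths from V2 to V3 and testing each for blocking by {V1, V6}:
  1. V2 → V5 ← V3 — V5:collider[blocks] ⇒ blocked
  2. V2 → V5 ← V1 → V4 ← V3 — V5:collider[blocks]; V1:fork[blocks]; V4:collider[blocks] ⇒ blocked
  3. V2 → V5 ← V1 → V7 ← V4 ← V3 — V5:collider[blocks]; V1:fork[blocks]; V7:collider[blocks]; V4:chain[open] ⇒ blocked
  4. V2 → V5 → V7 ← V1 → V4 ← V3 — V5:chain[open]; V7:collider[blocks]; V1:fork[blocks]; V4:collider[blocks] ⇒ blocked
  5. V2 → V5 → V7 ← V4 ← V3 — V5:chain[open]; V7:collider[blocks]; V4:chain[open] ⇒ blocked
All paths are blocked; V2 ⊥ V3 | {V1, V6} holds.

Yes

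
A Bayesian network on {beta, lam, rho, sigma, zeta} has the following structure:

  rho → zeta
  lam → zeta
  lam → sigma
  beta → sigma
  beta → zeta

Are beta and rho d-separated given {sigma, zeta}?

2 paths connect beta and rho; each must be blocked for d-separation to hold:
  1. beta → sigma ← lam → zeta ← rho — sigma:collider[open]; lam:fork[open]; zeta:collider[open] ⇒ active
  2. beta → zeta ← rho — zeta:collider[open] ⇒ active
Because an active path exists, beta and rho are not d-separated.

No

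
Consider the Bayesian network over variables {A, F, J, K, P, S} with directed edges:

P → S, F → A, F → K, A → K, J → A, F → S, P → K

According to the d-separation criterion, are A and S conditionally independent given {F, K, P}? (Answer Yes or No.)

Yes

There are 4 undirected paths between A and S; checking each against the conditioning set {F, K, P}:
Path 1: A ← F → S
  F is a fork here and F is conditioned on, so the path is blocked at F.
Path 2: A ← F → K ← P → S
  F is a fork here and F is conditioned on, so the path is blocked at F.
Path 3: A → K ← F → S
  F is a fork here and F is conditioned on, so the path is blocked at F.
Path 4: A → K ← P → S
  P is a fork here and P is conditioned on, so the path is blocked at P.
Since every path is blocked, d-separation holds.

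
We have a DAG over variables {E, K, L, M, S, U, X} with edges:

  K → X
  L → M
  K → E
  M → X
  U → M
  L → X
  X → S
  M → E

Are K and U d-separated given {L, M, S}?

Enumerating the 3 paths from K to U and testing each for blocking by {L, M, S}:
  1. K → E ← M ← U — E:collider[blocks]; M:chain[blocks] ⇒ blocked
  2. K → X ← M ← U — X:collider[open]; M:chain[blocks] ⇒ blocked
  3. K → X ← L → M ← U — X:collider[open]; L:fork[blocks]; M:collider[open] ⇒ blocked
Since every path is blocked, d-separation holds.

Yes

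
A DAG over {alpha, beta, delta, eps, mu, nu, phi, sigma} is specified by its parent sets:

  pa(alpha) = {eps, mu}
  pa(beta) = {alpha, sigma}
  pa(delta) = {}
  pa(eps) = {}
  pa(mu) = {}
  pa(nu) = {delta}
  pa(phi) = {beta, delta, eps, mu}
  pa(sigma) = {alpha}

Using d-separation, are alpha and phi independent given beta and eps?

No — alpha and phi are not d-separated given {beta, eps}.

4 paths connect alpha and phi; each must be blocked for d-separation to hold:
Path 1: alpha → beta → phi
  beta is a chain here and beta is conditioned on, so the path is blocked at beta.
Path 2: alpha ← mu → phi
  mu is a fork and mu is not conditioned on — no node blocks this path, so it is active.
Path 3: alpha → sigma → beta → phi
  beta is a chain here and beta is conditioned on, so the path is blocked at beta.
Path 4: alpha ← eps → phi
  eps is a fork here and eps is conditioned on, so the path is blocked at eps.
Because an active path exists, alpha and phi are not d-separated.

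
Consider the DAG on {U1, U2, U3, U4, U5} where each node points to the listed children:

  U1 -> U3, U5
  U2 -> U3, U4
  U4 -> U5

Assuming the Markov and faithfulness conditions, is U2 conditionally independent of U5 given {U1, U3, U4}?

Yes

Enumerating the 2 paths from U2 to U5 and testing each for blocking by {U1, U3, U4}:
  1. U2 → U3 ← U1 → U5 — U3:collider[open]; U1:fork[blocks] ⇒ blocked
  2. U2 → U4 → U5 — U4:chain[blocks] ⇒ blocked
Since every path is blocked, d-separation holds.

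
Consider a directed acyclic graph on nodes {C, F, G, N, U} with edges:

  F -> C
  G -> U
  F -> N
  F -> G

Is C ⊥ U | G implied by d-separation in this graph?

The only undirected path from C to U is:
  1. C ← F → G → U — F:fork[open]; G:chain[blocks] ⇒ blocked
Since every path is blocked, d-separation holds.

Yes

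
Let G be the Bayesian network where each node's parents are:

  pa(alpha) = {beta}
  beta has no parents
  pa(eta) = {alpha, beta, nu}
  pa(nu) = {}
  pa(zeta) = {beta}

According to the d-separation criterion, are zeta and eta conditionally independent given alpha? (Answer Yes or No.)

No

We examine all 2 paths between zeta and eta:
Path 1: zeta ← beta → alpha → eta
  alpha is a chain here and alpha is conditioned on, so the path is blocked at alpha.
Path 2: zeta ← beta → eta
  beta is a fork and beta is not conditioned on — no node blocks this path, so it is active.
At least one path is unblocked, so d-separation fails.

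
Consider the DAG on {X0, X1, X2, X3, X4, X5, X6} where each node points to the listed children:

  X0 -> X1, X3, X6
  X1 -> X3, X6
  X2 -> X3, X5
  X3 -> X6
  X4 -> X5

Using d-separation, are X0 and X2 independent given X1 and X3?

There are 5 undirected paths between X0 and X2; checking each against the conditioning set {X1, X3}:
Path 1: X0 → X6 ← X1 → X3 ← X2
  X6 is a collider here and neither X6 nor any of its descendants is conditioned on, so the collider stays closed — the path is blocked at X6.
Path 2: X0 → X6 ← X3 ← X2
  X6 is a collider here and neither X6 nor any of its descendants is conditioned on, so the collider stays closed — the path is blocked at X6.
Path 3: X0 → X1 → X6 ← X3 ← X2
  X1 is a chain here and X1 is conditioned on, so the path is blocked at X1.
Path 4: X0 → X1 → X3 ← X2
  X1 is a chain here and X1 is conditioned on, so the path is blocked at X1.
Path 5: X0 → X3 ← X2
  X3 is a collider and X3 is conditioned on, which opens it — no node blocks this path, so it is active.
At least one path is unblocked, so d-separation fails.

No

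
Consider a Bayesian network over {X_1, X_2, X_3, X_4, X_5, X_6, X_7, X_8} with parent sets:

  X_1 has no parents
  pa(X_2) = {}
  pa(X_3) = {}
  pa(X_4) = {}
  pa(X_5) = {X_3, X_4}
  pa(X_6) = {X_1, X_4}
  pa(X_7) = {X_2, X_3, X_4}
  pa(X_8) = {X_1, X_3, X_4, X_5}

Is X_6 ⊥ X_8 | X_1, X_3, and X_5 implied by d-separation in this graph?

There are 6 undirected paths between X_6 and X_8; checking each against the conditioning set {X_1, X_3, X_5}:
Path 1: X_6 ← X_1 → X_8
  X_1 is a fork here and X_1 is conditioned on, so the path is blocked at X_1.
Path 2: X_6 ← X_4 → X_5 ← X_3 → X_8
  X_3 is a fork here and X_3 is conditioned on, so the path is blocked at X_3.
Path 3: X_6 ← X_4 → X_5 → X_8
  X_5 is a chain here and X_5 is conditioned on, so the path is blocked at X_5.
Path 4: X_6 ← X_4 → X_7 ← X_3 → X_5 → X_8
  X_7 is a collider here and neither X_7 nor any of its descendants is conditioned on, so the collider stays closed — the path is blocked at X_7.
Path 5: X_6 ← X_4 → X_7 ← X_3 → X_8
  X_7 is a collider here and neither X_7 nor any of its descendants is conditioned on, so the collider stays closed — the path is blocked at X_7.
Path 6: X_6 ← X_4 → X_8
  X_4 is a fork and X_4 is not conditioned on — no node blocks this path, so it is active.
Because an active path exists, X_6 and X_8 are not d-separated.

No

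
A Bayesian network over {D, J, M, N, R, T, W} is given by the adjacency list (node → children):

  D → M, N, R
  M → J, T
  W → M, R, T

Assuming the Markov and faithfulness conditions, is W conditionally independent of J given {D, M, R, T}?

3 paths connect W and J; each must be blocked for d-separation to hold:
Path 1: W → T ← M → J
  M is a fork here and M is conditioned on, so the path is blocked at M.
Path 2: W → M → J
  M is a chain here and M is conditioned on, so the path is blocked at M.
Path 3: W → R ← D → M → J
  D is a fork here and D is conditioned on, so the path is blocked at D.
All paths are blocked; W ⊥ J | {D, M, R, T} holds.

Yes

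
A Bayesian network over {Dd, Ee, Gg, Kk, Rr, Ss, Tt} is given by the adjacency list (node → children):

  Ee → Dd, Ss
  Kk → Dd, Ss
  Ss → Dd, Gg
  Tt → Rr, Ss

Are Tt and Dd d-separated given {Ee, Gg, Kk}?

No

There are 3 undirected paths between Tt and Dd; checking each against the conditioning set {Ee, Gg, Kk}:
  1. Tt → Ss → Dd — Ss:chain[open] ⇒ active
  2. Tt → Ss ← Ee → Dd — Ss:collider[open]; Ee:fork[blocks] ⇒ blocked
  3. Tt → Ss ← Kk → Dd — Ss:collider[open]; Kk:fork[blocks] ⇒ blocked
Because an active path exists, Tt and Dd are not d-separated.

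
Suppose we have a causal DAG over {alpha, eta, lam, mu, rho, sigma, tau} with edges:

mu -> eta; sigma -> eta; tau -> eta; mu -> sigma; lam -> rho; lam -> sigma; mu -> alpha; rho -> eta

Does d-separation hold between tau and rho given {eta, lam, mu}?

3 paths connect tau and rho; each must be blocked for d-separation to hold:
Path 1: tau → eta ← rho
  eta is a collider and eta is conditioned on, which opens it — no node blocks this path, so it is active.
Path 2: tau → eta ← mu → sigma ← lam → rho
  mu is a fork here and mu is conditioned on, so the path is blocked at mu.
Path 3: tau → eta ← sigma ← lam → rho
  lam is a fork here and lam is conditioned on, so the path is blocked at lam.
At least one path is unblocked, so d-separation fails.

No — tau and rho are not d-separated given {eta, lam, mu}.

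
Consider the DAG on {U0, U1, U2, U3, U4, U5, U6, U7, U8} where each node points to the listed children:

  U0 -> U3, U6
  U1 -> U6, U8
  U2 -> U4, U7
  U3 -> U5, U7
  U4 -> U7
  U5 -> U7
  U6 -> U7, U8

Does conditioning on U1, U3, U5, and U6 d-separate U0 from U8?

Yes

6 paths connect U0 and U8; each must be blocked for d-separation to hold:
Path 1: U0 → U6 ← U1 → U8
  U1 is a fork here and U1 is conditioned on, so the path is blocked at U1.
Path 2: U0 → U6 → U8
  U6 is a chain here and U6 is conditioned on, so the path is blocked at U6.
Path 3: U0 → U3 → U5 → U7 ← U6 ← U1 → U8
  U3 is a chain here and U3 is conditioned on, so the path is blocked at U3.
Path 4: U0 → U3 → U5 → U7 ← U6 → U8
  U3 is a chain here and U3 is conditioned on, so the path is blocked at U3.
Path 5: U0 → U3 → U7 ← U6 ← U1 → U8
  U3 is a chain here and U3 is conditioned on, so the path is blocked at U3.
Path 6: U0 → U3 → U7 ← U6 → U8
  U3 is a chain here and U3 is conditioned on, so the path is blocked at U3.
Every path is blocked, so U0 and U8 are d-separated given {U1, U3, U5, U6}.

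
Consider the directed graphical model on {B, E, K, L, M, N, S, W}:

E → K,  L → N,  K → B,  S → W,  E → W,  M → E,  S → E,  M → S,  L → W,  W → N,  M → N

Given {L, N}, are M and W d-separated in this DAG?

There are 6 undirected paths between M and W; checking each against the conditioning set {L, N}:
  1. M → S → W — S:chain[open] ⇒ active
  2. M → S → E → W — S:chain[open]; E:chain[open] ⇒ active
  3. M → E → W — E:chain[open] ⇒ active
  4. M → E ← S → W — E:collider[open]; S:fork[open] ⇒ active
  5. M → N ← L → W — N:collider[open]; L:fork[blocks] ⇒ blocked
  6. M → N ← W — N:collider[open] ⇒ active
Since the path M → S → W is active, M and W are not d-separated given {L, N}.

No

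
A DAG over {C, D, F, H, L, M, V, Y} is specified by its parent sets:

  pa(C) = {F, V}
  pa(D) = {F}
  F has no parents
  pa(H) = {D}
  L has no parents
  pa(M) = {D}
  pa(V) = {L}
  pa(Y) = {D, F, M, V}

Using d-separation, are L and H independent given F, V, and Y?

Yes — L and H are d-separated given {F, V, Y}.

There are 6 undirected paths between L and H; checking each against the conditioning set {F, V, Y}:
Path 1: L → V → C ← F → Y ← M ← D → H
  V is a chain here and V is conditioned on, so the path is blocked at V.
Path 2: L → V → C ← F → Y ← D → H
  V is a chain here and V is conditioned on, so the path is blocked at V.
Path 3: L → V → C ← F → D → H
  V is a chain here and V is conditioned on, so the path is blocked at V.
Path 4: L → V → Y ← F → D → H
  V is a chain here and V is conditioned on, so the path is blocked at V.
Path 5: L → V → Y ← M ← D → H
  V is a chain here and V is conditioned on, so the path is blocked at V.
Path 6: L → V → Y ← D → H
  V is a chain here and V is conditioned on, so the path is blocked at V.
All paths are blocked; L ⊥ H | {F, V, Y} holds.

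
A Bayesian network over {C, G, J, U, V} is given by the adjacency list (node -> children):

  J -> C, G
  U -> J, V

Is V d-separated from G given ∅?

No

There is one path between V and G:
Path 1: V ← U → J → G
  U is a fork and U is not conditioned on; J is a chain and J is not conditioned on — no node blocks this path, so it is active.
Since the path V ← U → J → G is active, V and G are not d-separated given ∅.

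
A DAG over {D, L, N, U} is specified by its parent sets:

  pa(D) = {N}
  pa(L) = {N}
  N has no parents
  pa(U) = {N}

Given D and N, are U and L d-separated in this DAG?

Yes

There is one path between U and L:
Path 1: U ← N → L
  N is a fork here and N is conditioned on, so the path is blocked at N.
All paths are blocked; U ⊥ L | {D, N} holds.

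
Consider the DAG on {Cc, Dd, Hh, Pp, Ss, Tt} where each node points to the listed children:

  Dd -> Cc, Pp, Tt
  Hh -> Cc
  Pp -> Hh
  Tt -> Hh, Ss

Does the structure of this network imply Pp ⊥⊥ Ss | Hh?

4 paths connect Pp and Ss; each must be blocked for d-separation to hold:
  1. Pp → Hh → Cc ← Dd → Tt → Ss — Hh:chain[blocks]; Cc:collider[blocks]; Dd:fork[open]; Tt:chain[open] ⇒ blocked
  2. Pp → Hh ← Tt → Ss — Hh:collider[open]; Tt:fork[open] ⇒ active
  3. Pp ← Dd → Cc ← Hh ← Tt → Ss — Dd:fork[open]; Cc:collider[blocks]; Hh:chain[blocks]; Tt:fork[open] ⇒ blocked
  4. Pp ← Dd → Tt → Ss — Dd:fork[open]; Tt:chain[open] ⇒ active
At least one path is unblocked, so d-separation fails.

No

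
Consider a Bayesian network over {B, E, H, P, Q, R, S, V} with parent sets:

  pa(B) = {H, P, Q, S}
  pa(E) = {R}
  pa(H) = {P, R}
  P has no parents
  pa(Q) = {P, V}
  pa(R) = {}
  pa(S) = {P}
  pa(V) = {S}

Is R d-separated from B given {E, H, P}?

We examine all 6 paths between R and B:
Path 1: R → H → B
  H is a chain here and H is conditioned on, so the path is blocked at H.
Path 2: R → H ← P → Q ← V ← S → B
  P is a fork here and P is conditioned on, so the path is blocked at P.
Path 3: R → H ← P → Q → B
  P is a fork here and P is conditioned on, so the path is blocked at P.
Path 4: R → H ← P → B
  P is a fork here and P is conditioned on, so the path is blocked at P.
Path 5: R → H ← P → S → V → Q → B
  P is a fork here and P is conditioned on, so the path is blocked at P.
Path 6: R → H ← P → S → B
  P is a fork here and P is conditioned on, so the path is blocked at P.
Every path is blocked, so R and B are d-separated given {E, H, P}.

Yes — R and B are d-separated given {E, H, P}.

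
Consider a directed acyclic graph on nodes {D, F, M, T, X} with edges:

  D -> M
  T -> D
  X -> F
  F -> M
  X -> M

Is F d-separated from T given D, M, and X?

Enumerating the 2 paths from F to T and testing each for blocking by {D, M, X}:
Path 1: F → M ← D ← T
  D is a chain here and D is conditioned on, so the path is blocked at D.
Path 2: F ← X → M ← D ← T
  X is a fork here and X is conditioned on, so the path is blocked at X.
All paths are blocked; F ⊥ T | {D, M, X} holds.

Yes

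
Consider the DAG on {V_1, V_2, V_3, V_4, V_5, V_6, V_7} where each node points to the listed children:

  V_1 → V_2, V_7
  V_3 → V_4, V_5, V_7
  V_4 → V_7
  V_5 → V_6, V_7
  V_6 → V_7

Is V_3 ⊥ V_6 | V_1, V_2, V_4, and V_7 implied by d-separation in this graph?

There are 6 undirected paths between V_3 and V_6; checking each against the conditioning set {V_1, V_2, V_4, V_7}:
Path 1: V_3 → V_4 → V_7 ← V_6
  V_4 is a chain here and V_4 is conditioned on, so the path is blocked at V_4.
Path 2: V_3 → V_4 → V_7 ← V_5 → V_6
  V_4 is a chain here and V_4 is conditioned on, so the path is blocked at V_4.
Path 3: V_3 → V_7 ← V_6
  V_7 is a collider and V_7 is conditioned on, which opens it — no node blocks this path, so it is active.
Path 4: V_3 → V_7 ← V_5 → V_6
  V_7 is a collider and V_7 is conditioned on, which opens it; V_5 is a fork and V_5 is not conditioned on — no node blocks this path, so it is active.
Path 5: V_3 → V_5 → V_6
  V_5 is a chain and V_5 is not conditioned on — no node blocks this path, so it is active.
Path 6: V_3 → V_5 → V_7 ← V_6
  V_5 is a chain and V_5 is not conditioned on; V_7 is a collider and V_7 is conditioned on, which opens it — no node blocks this path, so it is active.
Because an active path exists, V_3 and V_6 are not d-separated.

No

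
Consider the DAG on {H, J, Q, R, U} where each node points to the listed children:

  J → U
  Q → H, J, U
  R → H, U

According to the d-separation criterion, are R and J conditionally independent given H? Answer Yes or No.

4 paths connect R and J; each must be blocked for d-separation to hold:
  1. R → U ← Q → J — U:collider[blocks]; Q:fork[open] ⇒ blocked
  2. R → U ← J — U:collider[blocks] ⇒ blocked
  3. R → H ← Q → U ← J — H:collider[open]; Q:fork[open]; U:collider[blocks] ⇒ blocked
  4. R → H ← Q → J — H:collider[open]; Q:fork[open] ⇒ active
Because an active path exists, R and J are not d-separated.

No — R and J are not d-separated given {H}.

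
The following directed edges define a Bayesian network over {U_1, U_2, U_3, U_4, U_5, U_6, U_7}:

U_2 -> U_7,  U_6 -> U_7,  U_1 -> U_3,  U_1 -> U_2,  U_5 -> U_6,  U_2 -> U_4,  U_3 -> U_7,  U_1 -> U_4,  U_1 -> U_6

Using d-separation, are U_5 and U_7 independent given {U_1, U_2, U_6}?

We examine all 4 paths between U_5 and U_7:
  1. U_5 → U_6 ← U_1 → U_2 → U_7 — U_6:collider[open]; U_1:fork[blocks]; U_2:chain[blocks] ⇒ blocked
  2. U_5 → U_6 ← U_1 → U_3 → U_7 — U_6:collider[open]; U_1:fork[blocks]; U_3:chain[open] ⇒ blocked
  3. U_5 → U_6 ← U_1 → U_4 ← U_2 → U_7 — U_6:collider[open]; U_1:fork[blocks]; U_4:collider[blocks]; U_2:fork[blocks] ⇒ blocked
  4. U_5 → U_6 → U_7 — U_6:chain[blocks] ⇒ blocked
Every path is blocked, so U_5 and U_7 are d-separated given {U_1, U_2, U_6}.

Yes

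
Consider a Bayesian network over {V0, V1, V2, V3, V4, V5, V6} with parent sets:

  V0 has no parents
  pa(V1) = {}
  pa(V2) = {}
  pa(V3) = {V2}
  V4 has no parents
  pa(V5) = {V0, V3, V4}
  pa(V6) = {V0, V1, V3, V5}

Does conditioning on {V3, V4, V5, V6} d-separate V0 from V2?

We examine all 4 paths between V0 and V2:
  1. V0 → V5 → V6 ← V3 ← V2 — V5:chain[blocks]; V6:collider[open]; V3:chain[blocks] ⇒ blocked
  2. V0 → V5 ← V3 ← V2 — V5:collider[open]; V3:chain[blocks] ⇒ blocked
  3. V0 → V6 ← V5 ← V3 ← V2 — V6:collider[open]; V5:chain[blocks]; V3:chain[blocks] ⇒ blocked
  4. V0 → V6 ← V3 ← V2 — V6:collider[open]; V3:chain[blocks] ⇒ blocked
Since every path is blocked, d-separation holds.

Yes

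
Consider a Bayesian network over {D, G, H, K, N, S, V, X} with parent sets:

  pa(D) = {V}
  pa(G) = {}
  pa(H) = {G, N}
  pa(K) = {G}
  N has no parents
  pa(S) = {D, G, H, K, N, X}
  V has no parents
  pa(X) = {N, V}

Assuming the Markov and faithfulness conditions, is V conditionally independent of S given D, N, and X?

Yes

There are 6 undirected paths between V and S; checking each against the conditioning set {D, N, X}:
  1. V → X → S — X:chain[blocks] ⇒ blocked
  2. V → X ← N → H ← G → K → S — X:collider[open]; N:fork[blocks]; H:collider[blocks]; G:fork[open]; K:chain[open] ⇒ blocked
  3. V → X ← N → H ← G → S — X:collider[open]; N:fork[blocks]; H:collider[blocks]; G:fork[open] ⇒ blocked
  4. V → X ← N → H → S — X:collider[open]; N:fork[blocks]; H:chain[open] ⇒ blocked
  5. V → X ← N → S — X:collider[open]; N:fork[blocks] ⇒ blocked
  6. V → D → S — D:chain[blocks] ⇒ blocked
All paths are blocked; V ⊥ S | {D, N, X} holds.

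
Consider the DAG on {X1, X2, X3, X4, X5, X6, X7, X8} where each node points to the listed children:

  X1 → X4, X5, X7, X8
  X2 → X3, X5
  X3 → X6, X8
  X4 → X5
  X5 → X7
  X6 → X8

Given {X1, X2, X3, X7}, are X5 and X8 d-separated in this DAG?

Yes

Enumerating the 5 paths from X5 to X8 and testing each for blocking by {X1, X2, X3, X7}:
Path 1: X5 ← X2 → X3 → X8
  X2 is a fork here and X2 is conditioned on, so the path is blocked at X2.
Path 2: X5 ← X2 → X3 → X6 → X8
  X2 is a fork here and X2 is conditioned on, so the path is blocked at X2.
Path 3: X5 ← X1 → X8
  X1 is a fork here and X1 is conditioned on, so the path is blocked at X1.
Path 4: X5 ← X4 ← X1 → X8
  X1 is a fork here and X1 is conditioned on, so the path is blocked at X1.
Path 5: X5 → X7 ← X1 → X8
  X1 is a fork here and X1 is conditioned on, so the path is blocked at X1.
All paths are blocked; X5 ⊥ X8 | {X1, X2, X3, X7} holds.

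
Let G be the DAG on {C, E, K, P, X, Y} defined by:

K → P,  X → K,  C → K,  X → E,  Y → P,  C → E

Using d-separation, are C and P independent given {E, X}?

No

Enumerating the 2 paths from C to P and testing each for blocking by {E, X}:
Path 1: C → K → P
  K is a chain and K is not conditioned on — no node blocks this path, so it is active.
Path 2: C → E ← X → K → P
  X is a fork here and X is conditioned on, so the path is blocked at X.
Because an active path exists, C and P are not d-separated.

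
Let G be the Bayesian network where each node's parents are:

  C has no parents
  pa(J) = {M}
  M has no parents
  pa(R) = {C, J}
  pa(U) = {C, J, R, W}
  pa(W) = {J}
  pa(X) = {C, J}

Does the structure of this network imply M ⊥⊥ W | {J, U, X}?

6 paths connect M and W; each must be blocked for d-separation to hold:
Path 1: M → J → R ← C → U ← W
  J is a chain here and J is conditioned on, so the path is blocked at J.
Path 2: M → J → R → U ← W
  J is a chain here and J is conditioned on, so the path is blocked at J.
Path 3: M → J → W
  J is a chain here and J is conditioned on, so the path is blocked at J.
Path 4: M → J → U ← W
  J is a chain here and J is conditioned on, so the path is blocked at J.
Path 5: M → J → X ← C → R → U ← W
  J is a chain here and J is conditioned on, so the path is blocked at J.
Path 6: M → J → X ← C → U ← W
  J is a chain here and J is conditioned on, so the path is blocked at J.
Since every path is blocked, d-separation holds.

Yes — M and W are d-separated given {J, U, X}.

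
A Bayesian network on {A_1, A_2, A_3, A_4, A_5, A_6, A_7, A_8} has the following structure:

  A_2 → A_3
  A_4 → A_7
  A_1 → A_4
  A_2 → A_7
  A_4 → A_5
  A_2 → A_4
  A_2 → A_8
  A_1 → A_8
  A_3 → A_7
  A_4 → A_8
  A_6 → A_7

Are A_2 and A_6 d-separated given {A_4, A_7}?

5 paths connect A_2 and A_6; each must be blocked for d-separation to hold:
Path 1: A_2 → A_7 ← A_6
  A_7 is a collider and A_7 is conditioned on, which opens it — no node blocks this path, so it is active.
Path 2: A_2 → A_3 → A_7 ← A_6
  A_3 is a chain and A_3 is not conditioned on; A_7 is a collider and A_7 is conditioned on, which opens it — no node blocks this path, so it is active.
Path 3: A_2 → A_4 → A_7 ← A_6
  A_4 is a chain here and A_4 is conditioned on, so the path is blocked at A_4.
Path 4: A_2 → A_8 ← A_1 → A_4 → A_7 ← A_6
  A_8 is a collider here and neither A_8 nor any of its descendants is conditioned on, so the collider stays closed — the path is blocked at A_8.
Path 5: A_2 → A_8 ← A_4 → A_7 ← A_6
  A_8 is a collider here and neither A_8 nor any of its descendants is conditioned on, so the collider stays closed — the path is blocked at A_8.
At least one path is unblocked, so d-separation fails.

No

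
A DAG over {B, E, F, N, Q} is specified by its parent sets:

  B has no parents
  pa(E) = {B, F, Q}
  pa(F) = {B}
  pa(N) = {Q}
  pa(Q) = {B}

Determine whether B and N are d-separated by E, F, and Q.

Yes — B and N are d-separated given {E, F, Q}.

There are 3 undirected paths between B and N; checking each against the conditioning set {E, F, Q}:
  1. B → F → E ← Q → N — F:chain[blocks]; E:collider[open]; Q:fork[blocks] ⇒ blocked
  2. B → E ← Q → N — E:collider[open]; Q:fork[blocks] ⇒ blocked
  3. B → Q → N — Q:chain[blocks] ⇒ blocked
Every path is blocked, so B and N are d-separated given {E, F, Q}.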